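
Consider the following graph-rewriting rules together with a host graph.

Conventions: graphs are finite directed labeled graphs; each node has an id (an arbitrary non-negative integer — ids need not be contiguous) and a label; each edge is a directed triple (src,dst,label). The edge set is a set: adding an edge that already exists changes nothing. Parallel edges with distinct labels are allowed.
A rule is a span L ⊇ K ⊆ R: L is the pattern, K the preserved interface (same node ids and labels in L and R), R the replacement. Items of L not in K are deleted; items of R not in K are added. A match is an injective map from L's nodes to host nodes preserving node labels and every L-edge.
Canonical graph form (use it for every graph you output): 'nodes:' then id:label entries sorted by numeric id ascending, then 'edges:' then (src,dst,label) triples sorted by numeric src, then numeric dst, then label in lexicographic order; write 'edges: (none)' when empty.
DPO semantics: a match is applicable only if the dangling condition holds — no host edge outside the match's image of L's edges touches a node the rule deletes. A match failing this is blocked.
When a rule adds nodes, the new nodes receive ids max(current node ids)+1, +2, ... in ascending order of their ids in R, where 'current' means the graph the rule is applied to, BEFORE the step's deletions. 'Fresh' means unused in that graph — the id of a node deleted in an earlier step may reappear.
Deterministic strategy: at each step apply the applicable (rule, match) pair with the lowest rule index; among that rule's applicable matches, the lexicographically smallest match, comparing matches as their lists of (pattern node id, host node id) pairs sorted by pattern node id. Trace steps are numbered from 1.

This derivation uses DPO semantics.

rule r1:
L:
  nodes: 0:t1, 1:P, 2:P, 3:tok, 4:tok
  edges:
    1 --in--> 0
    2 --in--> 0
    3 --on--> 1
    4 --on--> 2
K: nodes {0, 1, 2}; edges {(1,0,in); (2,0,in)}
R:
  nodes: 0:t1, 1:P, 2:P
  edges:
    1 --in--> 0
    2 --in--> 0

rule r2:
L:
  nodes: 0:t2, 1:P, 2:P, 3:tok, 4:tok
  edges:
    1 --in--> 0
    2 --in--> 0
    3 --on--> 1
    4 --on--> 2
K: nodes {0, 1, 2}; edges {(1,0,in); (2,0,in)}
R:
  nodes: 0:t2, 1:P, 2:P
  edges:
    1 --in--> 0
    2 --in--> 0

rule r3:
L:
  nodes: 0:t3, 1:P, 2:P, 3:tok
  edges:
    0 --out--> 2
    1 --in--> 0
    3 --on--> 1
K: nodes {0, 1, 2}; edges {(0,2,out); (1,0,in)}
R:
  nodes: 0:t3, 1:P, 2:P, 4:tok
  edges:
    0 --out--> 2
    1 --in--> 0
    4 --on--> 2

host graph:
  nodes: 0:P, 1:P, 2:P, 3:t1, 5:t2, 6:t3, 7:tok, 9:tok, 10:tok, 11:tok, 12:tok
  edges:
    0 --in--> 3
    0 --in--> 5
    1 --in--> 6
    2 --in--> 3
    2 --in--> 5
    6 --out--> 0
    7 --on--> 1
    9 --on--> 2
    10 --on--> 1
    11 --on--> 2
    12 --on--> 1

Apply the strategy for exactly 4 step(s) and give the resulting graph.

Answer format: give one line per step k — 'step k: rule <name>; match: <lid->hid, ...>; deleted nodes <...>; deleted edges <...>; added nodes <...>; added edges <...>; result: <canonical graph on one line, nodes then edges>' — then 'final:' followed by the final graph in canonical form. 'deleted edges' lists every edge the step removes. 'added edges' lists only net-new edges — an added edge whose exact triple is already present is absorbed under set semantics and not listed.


step 1: rule r3; match: 0->6, 1->1, 2->0, 3->7; deleted nodes 7; deleted edges (7,1,on); added nodes 13; added edges (13,0,on); result: nodes: 0:P, 1:P, 2:P, 3:t1, 5:t2, 6:t3, 9:tok, 10:tok, 11:tok, 12:tok, 13:tok edges: (0,3,in); (0,5,in); (1,6,in); (2,3,in); (2,5,in); (6,0,out); (9,2,on); (10,1,on); (11,2,on); (12,1,on); (13,0,on)
step 2: rule r1; match: 0->3, 1->0, 2->2, 3->13, 4->9; deleted nodes 9, 13; deleted edges (9,2,on); (13,0,on); added nodes (none); added edges (none); result: nodes: 0:P, 1:P, 2:P, 3:t1, 5:t2, 6:t3, 10:tok, 11:tok, 12:tok edges: (0,3,in); (0,5,in); (1,6,in); (2,3,in); (2,5,in); (6,0,out); (10,1,on); (11,2,on); (12,1,on)
step 3: rule r3; match: 0->6, 1->1, 2->0, 3->10; deleted nodes 10; deleted edges (10,1,on); added nodes 13; added edges (13,0,on); result: nodes: 0:P, 1:P, 2:P, 3:t1, 5:t2, 6:t3, 11:tok, 12:tok, 13:tok edges: (0,3,in); (0,5,in); (1,6,in); (2,3,in); (2,5,in); (6,0,out); (11,2,on); (12,1,on); (13,0,on)
step 4: rule r1; match: 0->3, 1->0, 2->2, 3->13, 4->11; deleted nodes 11, 13; deleted edges (11,2,on); (13,0,on); added nodes (none); added edges (none); result: nodes: 0:P, 1:P, 2:P, 3:t1, 5:t2, 6:t3, 12:tok edges: (0,3,in); (0,5,in); (1,6,in); (2,3,in); (2,5,in); (6,0,out); (12,1,on)
final:
nodes: 0:P, 1:P, 2:P, 3:t1, 5:t2, 6:t3, 12:tok
edges: (0,3,in); (0,5,in); (1,6,in); (2,3,in); (2,5,in); (6,0,out); (12,1,on)


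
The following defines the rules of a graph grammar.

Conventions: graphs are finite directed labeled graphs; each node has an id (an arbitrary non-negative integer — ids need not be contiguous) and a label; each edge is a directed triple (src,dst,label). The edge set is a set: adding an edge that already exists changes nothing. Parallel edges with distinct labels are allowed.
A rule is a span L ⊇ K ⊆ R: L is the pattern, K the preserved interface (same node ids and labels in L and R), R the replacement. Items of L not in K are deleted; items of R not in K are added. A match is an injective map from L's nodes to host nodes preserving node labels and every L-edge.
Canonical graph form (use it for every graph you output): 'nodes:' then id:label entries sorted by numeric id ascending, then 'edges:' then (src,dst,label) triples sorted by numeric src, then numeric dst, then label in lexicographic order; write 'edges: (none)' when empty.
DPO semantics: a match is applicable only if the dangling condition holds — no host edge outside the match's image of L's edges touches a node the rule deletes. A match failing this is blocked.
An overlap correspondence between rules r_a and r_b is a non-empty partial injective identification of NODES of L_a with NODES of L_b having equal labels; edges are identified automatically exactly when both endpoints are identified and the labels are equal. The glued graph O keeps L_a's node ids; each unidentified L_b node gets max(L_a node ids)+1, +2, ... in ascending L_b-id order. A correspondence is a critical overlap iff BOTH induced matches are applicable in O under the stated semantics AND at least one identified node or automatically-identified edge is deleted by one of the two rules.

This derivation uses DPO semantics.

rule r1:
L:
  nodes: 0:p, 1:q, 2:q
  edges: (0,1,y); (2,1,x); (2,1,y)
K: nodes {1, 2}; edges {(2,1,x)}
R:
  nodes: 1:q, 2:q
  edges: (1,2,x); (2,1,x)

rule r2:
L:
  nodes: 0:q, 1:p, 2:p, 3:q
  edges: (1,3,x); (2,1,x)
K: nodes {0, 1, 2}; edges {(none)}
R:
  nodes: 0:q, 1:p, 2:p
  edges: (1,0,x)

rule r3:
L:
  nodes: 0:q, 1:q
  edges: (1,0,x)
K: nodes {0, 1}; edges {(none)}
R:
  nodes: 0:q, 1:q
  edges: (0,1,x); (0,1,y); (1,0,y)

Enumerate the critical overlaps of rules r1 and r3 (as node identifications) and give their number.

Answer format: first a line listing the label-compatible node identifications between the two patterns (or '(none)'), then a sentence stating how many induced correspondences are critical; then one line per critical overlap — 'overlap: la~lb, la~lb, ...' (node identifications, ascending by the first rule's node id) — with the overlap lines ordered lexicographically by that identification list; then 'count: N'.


label-compatible node identifications between L(r1) and L(r3): 1~0, 1~1, 2~0, 2~1
1 of the induced correspondences is a critical overlap of r1 and r3.
overlap: 1~0, 2~1
count: 1


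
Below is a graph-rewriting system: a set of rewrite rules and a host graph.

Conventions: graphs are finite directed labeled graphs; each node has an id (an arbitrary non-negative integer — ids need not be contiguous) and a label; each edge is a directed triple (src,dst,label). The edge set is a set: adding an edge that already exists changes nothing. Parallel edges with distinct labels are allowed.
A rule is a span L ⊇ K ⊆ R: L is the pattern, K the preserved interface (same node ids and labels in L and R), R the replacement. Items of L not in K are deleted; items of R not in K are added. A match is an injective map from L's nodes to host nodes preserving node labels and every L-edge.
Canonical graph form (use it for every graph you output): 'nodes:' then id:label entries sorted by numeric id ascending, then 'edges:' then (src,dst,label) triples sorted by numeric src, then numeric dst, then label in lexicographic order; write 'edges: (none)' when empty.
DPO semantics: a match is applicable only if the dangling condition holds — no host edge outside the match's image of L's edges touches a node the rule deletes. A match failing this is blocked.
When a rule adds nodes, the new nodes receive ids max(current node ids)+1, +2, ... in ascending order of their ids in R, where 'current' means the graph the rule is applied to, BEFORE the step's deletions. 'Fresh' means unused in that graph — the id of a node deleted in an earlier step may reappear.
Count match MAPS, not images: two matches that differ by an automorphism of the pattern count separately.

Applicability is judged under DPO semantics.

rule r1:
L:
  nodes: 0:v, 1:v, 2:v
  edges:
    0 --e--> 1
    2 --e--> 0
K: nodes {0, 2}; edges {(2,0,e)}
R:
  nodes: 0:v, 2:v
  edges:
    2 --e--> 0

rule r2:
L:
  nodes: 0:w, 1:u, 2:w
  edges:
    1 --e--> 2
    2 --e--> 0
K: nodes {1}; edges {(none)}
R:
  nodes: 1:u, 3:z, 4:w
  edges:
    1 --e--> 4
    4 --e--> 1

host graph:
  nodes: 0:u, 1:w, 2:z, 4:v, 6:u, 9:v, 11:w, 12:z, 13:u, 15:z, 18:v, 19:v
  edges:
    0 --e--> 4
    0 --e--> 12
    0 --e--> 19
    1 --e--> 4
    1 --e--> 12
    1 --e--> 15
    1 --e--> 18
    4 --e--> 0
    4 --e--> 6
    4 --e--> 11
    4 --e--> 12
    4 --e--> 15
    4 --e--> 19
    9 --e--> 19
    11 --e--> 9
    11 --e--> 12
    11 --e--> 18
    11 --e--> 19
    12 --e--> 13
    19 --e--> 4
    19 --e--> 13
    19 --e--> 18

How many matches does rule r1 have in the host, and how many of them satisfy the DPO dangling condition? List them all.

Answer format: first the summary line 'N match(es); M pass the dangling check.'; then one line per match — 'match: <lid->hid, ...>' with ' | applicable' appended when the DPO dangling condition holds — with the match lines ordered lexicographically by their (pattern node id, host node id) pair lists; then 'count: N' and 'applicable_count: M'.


3 match(es); 0 pass the dangling check.
match: 0->19, 1->4, 2->9
match: 0->19, 1->18, 2->4
match: 0->19, 1->18, 2->9
count: 3
applicable_count: 0


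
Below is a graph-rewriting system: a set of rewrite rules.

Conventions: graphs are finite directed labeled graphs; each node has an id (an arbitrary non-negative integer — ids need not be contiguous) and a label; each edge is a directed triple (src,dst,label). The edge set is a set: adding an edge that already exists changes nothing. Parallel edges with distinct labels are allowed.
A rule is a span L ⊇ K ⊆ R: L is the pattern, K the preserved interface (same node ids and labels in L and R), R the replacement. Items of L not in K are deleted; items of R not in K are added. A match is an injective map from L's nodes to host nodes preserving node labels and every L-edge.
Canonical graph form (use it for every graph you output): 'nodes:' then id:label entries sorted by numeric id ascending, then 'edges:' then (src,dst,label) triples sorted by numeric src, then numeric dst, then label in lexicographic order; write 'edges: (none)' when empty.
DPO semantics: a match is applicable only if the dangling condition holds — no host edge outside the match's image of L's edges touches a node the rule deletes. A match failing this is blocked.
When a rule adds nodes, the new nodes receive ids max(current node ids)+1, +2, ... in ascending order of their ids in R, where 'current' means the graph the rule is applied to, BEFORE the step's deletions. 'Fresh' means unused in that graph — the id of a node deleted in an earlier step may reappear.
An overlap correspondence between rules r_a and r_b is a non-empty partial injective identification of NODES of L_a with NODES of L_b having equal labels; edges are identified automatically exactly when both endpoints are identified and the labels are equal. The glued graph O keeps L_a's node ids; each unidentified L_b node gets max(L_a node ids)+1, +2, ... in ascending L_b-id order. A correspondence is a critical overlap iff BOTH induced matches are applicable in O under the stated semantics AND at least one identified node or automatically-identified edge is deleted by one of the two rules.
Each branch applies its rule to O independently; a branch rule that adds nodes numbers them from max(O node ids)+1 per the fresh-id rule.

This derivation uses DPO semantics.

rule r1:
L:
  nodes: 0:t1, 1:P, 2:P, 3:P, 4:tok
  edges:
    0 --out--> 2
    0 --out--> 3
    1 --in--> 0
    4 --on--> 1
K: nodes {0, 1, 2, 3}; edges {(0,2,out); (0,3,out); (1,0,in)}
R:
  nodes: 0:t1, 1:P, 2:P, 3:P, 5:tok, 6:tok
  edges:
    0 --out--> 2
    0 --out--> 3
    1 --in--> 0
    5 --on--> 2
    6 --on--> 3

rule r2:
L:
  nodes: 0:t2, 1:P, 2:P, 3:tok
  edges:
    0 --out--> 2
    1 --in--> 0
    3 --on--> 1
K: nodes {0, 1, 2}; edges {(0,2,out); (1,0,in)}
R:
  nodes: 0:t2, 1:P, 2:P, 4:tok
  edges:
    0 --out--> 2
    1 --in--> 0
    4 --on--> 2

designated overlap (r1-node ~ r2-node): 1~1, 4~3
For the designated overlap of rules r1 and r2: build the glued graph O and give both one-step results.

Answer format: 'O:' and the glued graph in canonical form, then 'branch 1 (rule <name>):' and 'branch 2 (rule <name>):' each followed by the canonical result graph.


O:
nodes: 0:t1, 1:P, 2:P, 3:P, 4:tok, 5:t2, 6:P
edges: (0,2,out); (0,3,out); (1,0,in); (1,5,in); (4,1,on); (5,6,out)
branch 1 (rule r1):
nodes: 0:t1, 1:P, 2:P, 3:P, 5:t2, 6:P, 7:tok, 8:tok
edges: (0,2,out); (0,3,out); (1,0,in); (1,5,in); (5,6,out); (7,2,on); (8,3,on)
branch 2 (rule r2):
nodes: 0:t1, 1:P, 2:P, 3:P, 5:t2, 6:P, 7:tok
edges: (0,2,out); (0,3,out); (1,0,in); (1,5,in); (5,6,out); (7,6,on)


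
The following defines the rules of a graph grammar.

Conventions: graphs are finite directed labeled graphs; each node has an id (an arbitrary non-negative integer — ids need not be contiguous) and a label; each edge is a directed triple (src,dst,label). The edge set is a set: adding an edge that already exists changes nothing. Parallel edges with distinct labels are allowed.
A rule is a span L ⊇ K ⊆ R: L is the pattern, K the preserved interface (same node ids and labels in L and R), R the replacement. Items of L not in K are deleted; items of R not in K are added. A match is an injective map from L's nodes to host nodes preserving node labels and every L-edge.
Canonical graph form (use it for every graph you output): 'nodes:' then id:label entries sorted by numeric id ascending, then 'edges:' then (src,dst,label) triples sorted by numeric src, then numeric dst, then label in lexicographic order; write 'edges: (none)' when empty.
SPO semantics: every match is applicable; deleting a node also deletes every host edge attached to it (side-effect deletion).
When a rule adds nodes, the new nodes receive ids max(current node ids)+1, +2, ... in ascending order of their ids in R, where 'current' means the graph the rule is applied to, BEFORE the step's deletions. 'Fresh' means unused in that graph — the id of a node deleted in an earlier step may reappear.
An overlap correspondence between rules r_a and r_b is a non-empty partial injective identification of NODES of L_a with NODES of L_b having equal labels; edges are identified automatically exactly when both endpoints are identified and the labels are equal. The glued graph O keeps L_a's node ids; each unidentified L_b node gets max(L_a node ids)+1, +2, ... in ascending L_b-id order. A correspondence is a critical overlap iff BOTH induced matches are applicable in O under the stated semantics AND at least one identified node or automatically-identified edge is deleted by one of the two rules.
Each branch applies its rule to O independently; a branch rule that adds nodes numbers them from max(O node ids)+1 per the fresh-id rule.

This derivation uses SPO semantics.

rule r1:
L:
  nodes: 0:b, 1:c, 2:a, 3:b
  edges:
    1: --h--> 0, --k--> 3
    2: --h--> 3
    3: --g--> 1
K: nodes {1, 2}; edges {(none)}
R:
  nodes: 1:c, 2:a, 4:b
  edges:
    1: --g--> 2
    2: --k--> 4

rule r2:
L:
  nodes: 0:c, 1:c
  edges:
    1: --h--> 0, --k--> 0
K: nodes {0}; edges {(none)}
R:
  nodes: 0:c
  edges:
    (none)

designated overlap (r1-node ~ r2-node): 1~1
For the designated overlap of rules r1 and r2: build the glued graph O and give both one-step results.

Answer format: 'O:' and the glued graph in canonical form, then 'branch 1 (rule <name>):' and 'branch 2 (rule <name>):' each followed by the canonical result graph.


O:
nodes: 0:b, 1:c, 2:a, 3:b, 4:c
edges: (1,0,h); (1,3,k); (1,4,h); (1,4,k); (2,3,h); (3,1,g)
branch 1 (rule r1):
nodes: 1:c, 2:a, 4:c, 5:b
edges: (1,2,g); (1,4,h); (1,4,k); (2,5,k)
branch 2 (rule r2):
nodes: 0:b, 2:a, 3:b, 4:c
edges: (2,3,h)


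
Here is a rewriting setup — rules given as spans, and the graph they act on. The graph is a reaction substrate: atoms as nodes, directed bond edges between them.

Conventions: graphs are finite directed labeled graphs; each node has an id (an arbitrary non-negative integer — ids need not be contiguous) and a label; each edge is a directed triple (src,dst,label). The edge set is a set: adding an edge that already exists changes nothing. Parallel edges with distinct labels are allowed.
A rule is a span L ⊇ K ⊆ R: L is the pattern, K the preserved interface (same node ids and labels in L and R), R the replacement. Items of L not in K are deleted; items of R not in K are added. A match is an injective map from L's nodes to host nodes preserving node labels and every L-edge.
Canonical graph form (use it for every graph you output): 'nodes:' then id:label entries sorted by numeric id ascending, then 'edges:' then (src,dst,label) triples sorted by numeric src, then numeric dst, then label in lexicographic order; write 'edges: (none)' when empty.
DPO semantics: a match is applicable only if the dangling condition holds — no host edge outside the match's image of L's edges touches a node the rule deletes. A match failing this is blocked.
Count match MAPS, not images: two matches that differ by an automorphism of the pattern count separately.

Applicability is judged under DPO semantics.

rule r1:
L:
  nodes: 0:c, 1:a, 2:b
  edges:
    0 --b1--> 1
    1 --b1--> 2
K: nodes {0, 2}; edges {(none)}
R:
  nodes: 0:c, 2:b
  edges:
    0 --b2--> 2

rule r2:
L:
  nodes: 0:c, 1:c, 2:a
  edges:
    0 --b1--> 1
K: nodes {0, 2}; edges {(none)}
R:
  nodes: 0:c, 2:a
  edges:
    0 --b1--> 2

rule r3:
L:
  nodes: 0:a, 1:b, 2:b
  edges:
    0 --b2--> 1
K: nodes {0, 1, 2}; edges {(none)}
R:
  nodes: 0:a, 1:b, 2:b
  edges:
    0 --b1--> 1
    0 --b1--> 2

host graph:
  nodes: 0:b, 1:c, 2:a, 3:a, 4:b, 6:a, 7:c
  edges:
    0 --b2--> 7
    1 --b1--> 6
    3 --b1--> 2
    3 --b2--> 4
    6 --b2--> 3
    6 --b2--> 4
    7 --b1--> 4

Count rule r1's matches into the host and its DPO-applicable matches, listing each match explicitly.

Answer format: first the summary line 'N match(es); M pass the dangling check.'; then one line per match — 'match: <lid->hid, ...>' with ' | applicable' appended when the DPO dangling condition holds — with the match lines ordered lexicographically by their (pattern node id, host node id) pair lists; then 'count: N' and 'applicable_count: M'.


0 match(es); 0 pass the dangling check.
count: 0
applicable_count: 0


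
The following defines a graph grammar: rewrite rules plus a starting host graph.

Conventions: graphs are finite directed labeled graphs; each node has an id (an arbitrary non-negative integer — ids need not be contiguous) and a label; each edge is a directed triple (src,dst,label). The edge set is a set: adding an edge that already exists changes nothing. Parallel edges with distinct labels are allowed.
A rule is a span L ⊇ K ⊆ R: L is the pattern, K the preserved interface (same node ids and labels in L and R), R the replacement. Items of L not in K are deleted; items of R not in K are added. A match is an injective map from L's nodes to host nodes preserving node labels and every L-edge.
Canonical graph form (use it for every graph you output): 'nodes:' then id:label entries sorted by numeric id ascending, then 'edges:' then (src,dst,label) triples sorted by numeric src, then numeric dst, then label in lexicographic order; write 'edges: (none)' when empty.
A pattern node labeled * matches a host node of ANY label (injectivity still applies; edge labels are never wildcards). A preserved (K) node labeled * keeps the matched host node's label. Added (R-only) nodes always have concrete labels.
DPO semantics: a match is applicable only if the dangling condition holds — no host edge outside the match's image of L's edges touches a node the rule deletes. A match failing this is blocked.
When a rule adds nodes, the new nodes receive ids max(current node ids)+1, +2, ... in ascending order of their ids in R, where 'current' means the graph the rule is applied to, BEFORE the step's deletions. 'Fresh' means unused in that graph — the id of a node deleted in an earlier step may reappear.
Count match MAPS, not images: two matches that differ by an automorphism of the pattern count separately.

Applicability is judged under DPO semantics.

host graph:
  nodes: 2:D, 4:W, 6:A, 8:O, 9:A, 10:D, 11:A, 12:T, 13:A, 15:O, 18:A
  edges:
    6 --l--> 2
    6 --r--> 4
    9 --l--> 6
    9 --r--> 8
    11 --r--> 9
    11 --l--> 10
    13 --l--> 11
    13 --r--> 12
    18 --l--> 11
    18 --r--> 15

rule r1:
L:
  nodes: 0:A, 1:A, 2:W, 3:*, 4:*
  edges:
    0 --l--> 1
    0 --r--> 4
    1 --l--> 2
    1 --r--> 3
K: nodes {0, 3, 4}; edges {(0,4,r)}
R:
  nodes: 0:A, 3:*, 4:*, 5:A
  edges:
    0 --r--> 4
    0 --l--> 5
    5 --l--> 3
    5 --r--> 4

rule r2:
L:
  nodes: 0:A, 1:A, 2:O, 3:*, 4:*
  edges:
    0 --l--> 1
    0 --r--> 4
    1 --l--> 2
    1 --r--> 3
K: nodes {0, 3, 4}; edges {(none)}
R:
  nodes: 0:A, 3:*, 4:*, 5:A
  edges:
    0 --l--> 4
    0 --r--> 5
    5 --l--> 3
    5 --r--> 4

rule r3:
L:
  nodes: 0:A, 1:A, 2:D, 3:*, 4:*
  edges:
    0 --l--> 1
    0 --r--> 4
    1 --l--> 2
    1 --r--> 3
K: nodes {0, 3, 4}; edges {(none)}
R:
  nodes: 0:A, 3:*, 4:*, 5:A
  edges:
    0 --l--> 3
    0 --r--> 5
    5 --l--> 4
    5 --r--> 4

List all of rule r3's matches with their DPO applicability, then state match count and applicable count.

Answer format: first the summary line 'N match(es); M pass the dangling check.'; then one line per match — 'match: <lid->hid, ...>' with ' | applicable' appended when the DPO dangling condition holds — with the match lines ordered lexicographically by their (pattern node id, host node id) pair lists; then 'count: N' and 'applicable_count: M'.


3 match(es); 1 pass the dangling check.
match: 0->9, 1->6, 2->2, 3->4, 4->8 | applicable
match: 0->13, 1->11, 2->10, 3->9, 4->12
match: 0->18, 1->11, 2->10, 3->9, 4->15
count: 3
applicable_count: 1


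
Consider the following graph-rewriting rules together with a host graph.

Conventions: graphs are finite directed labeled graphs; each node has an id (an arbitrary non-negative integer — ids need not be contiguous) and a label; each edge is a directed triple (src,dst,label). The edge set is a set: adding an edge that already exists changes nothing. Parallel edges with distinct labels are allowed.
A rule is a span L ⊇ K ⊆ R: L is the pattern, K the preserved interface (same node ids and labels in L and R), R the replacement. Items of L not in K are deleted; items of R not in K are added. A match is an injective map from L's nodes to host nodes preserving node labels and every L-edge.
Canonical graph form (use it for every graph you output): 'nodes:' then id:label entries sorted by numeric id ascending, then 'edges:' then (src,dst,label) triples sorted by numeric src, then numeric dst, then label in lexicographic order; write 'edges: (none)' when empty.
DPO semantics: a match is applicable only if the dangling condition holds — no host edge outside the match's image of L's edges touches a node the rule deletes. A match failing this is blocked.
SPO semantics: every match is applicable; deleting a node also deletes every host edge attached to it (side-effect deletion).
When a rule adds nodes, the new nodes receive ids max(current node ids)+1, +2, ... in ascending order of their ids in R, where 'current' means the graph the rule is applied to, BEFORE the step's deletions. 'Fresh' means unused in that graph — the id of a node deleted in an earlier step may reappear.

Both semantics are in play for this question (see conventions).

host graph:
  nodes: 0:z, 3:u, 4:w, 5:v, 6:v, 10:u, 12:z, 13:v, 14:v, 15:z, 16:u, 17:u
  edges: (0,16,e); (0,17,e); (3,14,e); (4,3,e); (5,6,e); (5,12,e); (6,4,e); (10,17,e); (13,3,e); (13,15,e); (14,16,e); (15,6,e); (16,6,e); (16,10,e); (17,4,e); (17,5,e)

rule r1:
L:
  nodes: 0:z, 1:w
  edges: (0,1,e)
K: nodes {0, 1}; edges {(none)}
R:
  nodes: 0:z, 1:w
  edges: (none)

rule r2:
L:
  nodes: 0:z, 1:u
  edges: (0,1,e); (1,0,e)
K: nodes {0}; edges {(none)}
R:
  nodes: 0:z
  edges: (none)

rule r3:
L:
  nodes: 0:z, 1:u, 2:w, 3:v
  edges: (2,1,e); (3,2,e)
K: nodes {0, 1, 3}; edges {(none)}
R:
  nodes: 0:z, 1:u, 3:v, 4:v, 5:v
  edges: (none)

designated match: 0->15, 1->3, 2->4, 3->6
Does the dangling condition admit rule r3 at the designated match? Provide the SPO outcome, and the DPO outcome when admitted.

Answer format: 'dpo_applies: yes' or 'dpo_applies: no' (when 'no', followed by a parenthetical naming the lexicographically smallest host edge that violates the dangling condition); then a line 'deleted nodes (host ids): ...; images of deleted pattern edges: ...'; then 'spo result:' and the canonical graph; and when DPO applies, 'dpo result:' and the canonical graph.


dpo_applies: no
(the rule deletes node 4, which keeps host edge (17,4,e) outside the match image — the dangling condition fails, DPO blocks; SPO proceeds and side-deletes such edges)
deleted nodes (host ids): 4; images of deleted pattern edges: (4,3,e); (6,4,e)
spo result:
nodes: 0:z, 3:u, 5:v, 6:v, 10:u, 12:z, 13:v, 14:v, 15:z, 16:u, 17:u, 18:v, 19:v
edges: (0,16,e); (0,17,e); (3,14,e); (5,6,e); (5,12,e); (10,17,e); (13,3,e); (13,15,e); (14,16,e); (15,6,e); (16,6,e); (16,10,e); (17,5,e)


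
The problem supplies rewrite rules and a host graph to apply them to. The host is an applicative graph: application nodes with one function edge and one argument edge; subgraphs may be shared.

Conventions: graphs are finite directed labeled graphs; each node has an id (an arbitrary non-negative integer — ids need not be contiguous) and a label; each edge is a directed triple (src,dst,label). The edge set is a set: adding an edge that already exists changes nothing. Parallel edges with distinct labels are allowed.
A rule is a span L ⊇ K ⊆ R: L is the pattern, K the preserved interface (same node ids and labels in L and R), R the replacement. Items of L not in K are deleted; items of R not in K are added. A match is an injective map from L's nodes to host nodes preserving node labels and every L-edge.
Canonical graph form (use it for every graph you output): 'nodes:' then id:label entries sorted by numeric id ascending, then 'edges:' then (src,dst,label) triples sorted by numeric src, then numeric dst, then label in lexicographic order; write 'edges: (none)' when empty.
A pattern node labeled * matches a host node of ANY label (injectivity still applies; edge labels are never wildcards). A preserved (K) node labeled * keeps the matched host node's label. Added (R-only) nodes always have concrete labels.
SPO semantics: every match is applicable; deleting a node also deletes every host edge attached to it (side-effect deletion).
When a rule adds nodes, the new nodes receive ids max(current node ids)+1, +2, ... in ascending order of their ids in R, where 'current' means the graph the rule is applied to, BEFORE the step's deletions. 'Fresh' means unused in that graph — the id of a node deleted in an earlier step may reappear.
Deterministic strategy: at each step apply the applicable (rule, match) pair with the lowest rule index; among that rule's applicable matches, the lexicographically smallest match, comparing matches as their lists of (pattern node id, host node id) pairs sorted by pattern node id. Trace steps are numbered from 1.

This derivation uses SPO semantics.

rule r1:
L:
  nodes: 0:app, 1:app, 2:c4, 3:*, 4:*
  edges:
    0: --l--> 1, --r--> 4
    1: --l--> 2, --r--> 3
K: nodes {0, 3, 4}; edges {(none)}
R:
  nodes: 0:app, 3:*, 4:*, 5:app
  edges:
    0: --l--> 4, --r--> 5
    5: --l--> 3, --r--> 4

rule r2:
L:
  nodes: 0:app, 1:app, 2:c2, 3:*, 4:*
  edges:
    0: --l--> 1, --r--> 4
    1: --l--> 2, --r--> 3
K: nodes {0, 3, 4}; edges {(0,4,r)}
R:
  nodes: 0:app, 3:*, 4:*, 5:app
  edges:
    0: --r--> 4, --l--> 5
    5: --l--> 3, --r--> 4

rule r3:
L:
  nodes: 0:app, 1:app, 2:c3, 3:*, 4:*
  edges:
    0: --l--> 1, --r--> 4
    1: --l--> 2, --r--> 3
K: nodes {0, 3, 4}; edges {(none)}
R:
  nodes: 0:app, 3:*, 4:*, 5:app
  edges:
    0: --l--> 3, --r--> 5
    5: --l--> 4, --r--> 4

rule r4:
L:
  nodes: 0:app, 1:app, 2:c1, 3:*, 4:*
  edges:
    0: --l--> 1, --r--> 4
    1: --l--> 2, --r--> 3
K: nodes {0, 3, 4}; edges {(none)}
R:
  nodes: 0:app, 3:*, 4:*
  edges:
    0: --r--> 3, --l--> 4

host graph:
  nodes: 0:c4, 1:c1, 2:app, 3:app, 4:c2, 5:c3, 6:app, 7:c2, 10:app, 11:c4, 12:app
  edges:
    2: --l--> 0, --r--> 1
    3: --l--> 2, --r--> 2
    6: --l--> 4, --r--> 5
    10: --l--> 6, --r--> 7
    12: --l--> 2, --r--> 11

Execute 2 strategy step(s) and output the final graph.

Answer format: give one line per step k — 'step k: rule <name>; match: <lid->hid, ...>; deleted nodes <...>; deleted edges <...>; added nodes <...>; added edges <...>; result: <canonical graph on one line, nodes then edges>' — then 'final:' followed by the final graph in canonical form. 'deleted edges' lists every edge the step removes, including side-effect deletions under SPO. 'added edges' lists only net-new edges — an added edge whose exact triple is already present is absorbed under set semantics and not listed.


step 1: rule r1; match: 0->12, 1->2, 2->0, 3->1, 4->11; deleted nodes 0, 2; deleted edges (2,0,l); (2,1,r); (3,2,l); (3,2,r); (12,2,l); (12,11,r); added nodes 13; added edges (12,11,l); (12,13,r); (13,1,l); (13,11,r); result: nodes: 1:c1, 3:app, 4:c2, 5:c3, 6:app, 7:c2, 10:app, 11:c4, 12:app, 13:app edges: (6,4,l); (6,5,r); (10,6,l); (10,7,r); (12,11,l); (12,13,r); (13,1,l); (13,11,r)
step 2: rule r2; match: 0->10, 1->6, 2->4, 3->5, 4->7; deleted nodes 4, 6; deleted edges (6,4,l); (6,5,r); (10,6,l); added nodes 14; added edges (10,14,l); (14,5,l); (14,7,r); result: nodes: 1:c1, 3:app, 5:c3, 7:c2, 10:app, 11:c4, 12:app, 13:app, 14:app edges: (10,7,r); (10,14,l); (12,11,l); (12,13,r); (13,1,l); (13,11,r); (14,5,l); (14,7,r)
final:
nodes: 1:c1, 3:app, 5:c3, 7:c2, 10:app, 11:c4, 12:app, 13:app, 14:app
edges: (10,7,r); (10,14,l); (12,11,l); (12,13,r); (13,1,l); (13,11,r); (14,5,l); (14,7,r)


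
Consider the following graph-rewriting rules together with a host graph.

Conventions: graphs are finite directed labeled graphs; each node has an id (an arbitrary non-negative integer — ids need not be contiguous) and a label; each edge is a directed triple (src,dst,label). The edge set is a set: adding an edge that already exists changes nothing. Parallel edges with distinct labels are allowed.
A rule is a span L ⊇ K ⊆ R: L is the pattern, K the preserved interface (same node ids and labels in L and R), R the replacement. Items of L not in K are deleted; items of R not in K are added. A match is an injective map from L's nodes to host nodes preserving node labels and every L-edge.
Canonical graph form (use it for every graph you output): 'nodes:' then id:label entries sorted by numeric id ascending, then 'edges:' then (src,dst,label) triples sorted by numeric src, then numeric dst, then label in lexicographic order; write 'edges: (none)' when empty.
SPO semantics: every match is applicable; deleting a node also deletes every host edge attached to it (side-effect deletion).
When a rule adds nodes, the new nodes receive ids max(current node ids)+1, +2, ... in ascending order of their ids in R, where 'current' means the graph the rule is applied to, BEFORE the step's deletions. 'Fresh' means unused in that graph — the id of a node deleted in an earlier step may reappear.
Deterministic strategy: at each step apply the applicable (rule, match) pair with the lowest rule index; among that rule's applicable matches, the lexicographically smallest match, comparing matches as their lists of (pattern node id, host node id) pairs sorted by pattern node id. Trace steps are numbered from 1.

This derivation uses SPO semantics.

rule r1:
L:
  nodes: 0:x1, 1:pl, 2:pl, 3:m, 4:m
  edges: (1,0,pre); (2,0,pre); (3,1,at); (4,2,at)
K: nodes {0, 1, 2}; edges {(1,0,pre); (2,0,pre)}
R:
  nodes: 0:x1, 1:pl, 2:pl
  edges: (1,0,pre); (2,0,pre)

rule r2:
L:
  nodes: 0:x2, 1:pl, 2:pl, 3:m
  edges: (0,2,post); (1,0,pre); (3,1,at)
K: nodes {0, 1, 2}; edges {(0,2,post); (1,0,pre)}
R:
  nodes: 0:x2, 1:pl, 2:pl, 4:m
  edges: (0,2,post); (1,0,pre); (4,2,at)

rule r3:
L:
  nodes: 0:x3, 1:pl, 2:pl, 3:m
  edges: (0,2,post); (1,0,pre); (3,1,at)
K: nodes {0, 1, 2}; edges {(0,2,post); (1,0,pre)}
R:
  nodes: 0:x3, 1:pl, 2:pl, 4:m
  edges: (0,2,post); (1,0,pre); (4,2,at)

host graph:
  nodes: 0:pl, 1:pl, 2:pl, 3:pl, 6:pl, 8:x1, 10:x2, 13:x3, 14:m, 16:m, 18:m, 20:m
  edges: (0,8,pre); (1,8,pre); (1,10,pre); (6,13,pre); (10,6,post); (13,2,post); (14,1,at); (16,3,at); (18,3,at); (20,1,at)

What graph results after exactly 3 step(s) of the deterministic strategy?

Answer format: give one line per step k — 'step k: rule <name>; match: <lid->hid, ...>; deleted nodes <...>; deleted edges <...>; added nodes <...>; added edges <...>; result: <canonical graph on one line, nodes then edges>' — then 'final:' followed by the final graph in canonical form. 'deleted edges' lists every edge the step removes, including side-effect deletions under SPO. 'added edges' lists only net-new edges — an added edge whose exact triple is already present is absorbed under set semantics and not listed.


step 1: rule r2; match: 0->10, 1->1, 2->6, 3->14; deleted nodes 14; deleted edges (14,1,at); added nodes 21; added edges (21,6,at); result: nodes: 0:pl, 1:pl, 2:pl, 3:pl, 6:pl, 8:x1, 10:x2, 13:x3, 16:m, 18:m, 20:m, 21:m edges: (0,8,pre); (1,8,pre); (1,10,pre); (6,13,pre); (10,6,post); (13,2,post); (16,3,at); (18,3,at); (20,1,at); (21,6,at)
step 2: rule r2; match: 0->10, 1->1, 2->6, 3->20; deleted nodes 20; deleted edges (20,1,at); added nodes 22; added edges (22,6,at); result: nodes: 0:pl, 1:pl, 2:pl, 3:pl, 6:pl, 8:x1, 10:x2, 13:x3, 16:m, 18:m, 21:m, 22:m edges: (0,8,pre); (1,8,pre); (1,10,pre); (6,13,pre); (10,6,post); (13,2,post); (16,3,at); (18,3,at); (21,6,at); (22,6,at)
step 3: rule r3; match: 0->13, 1->6, 2->2, 3->21; deleted nodes 21; deleted edges (21,6,at); added nodes 23; added edges (23,2,at); result: nodes: 0:pl, 1:pl, 2:pl, 3:pl, 6:pl, 8:x1, 10:x2, 13:x3, 16:m, 18:m, 22:m, 23:m edges: (0,8,pre); (1,8,pre); (1,10,pre); (6,13,pre); (10,6,post); (13,2,post); (16,3,at); (18,3,at); (22,6,at); (23,2,at)
final:
nodes: 0:pl, 1:pl, 2:pl, 3:pl, 6:pl, 8:x1, 10:x2, 13:x3, 16:m, 18:m, 22:m, 23:m
edges: (0,8,pre); (1,8,pre); (1,10,pre); (6,13,pre); (10,6,post); (13,2,post); (16,3,at); (18,3,at); (22,6,at); (23,2,at)


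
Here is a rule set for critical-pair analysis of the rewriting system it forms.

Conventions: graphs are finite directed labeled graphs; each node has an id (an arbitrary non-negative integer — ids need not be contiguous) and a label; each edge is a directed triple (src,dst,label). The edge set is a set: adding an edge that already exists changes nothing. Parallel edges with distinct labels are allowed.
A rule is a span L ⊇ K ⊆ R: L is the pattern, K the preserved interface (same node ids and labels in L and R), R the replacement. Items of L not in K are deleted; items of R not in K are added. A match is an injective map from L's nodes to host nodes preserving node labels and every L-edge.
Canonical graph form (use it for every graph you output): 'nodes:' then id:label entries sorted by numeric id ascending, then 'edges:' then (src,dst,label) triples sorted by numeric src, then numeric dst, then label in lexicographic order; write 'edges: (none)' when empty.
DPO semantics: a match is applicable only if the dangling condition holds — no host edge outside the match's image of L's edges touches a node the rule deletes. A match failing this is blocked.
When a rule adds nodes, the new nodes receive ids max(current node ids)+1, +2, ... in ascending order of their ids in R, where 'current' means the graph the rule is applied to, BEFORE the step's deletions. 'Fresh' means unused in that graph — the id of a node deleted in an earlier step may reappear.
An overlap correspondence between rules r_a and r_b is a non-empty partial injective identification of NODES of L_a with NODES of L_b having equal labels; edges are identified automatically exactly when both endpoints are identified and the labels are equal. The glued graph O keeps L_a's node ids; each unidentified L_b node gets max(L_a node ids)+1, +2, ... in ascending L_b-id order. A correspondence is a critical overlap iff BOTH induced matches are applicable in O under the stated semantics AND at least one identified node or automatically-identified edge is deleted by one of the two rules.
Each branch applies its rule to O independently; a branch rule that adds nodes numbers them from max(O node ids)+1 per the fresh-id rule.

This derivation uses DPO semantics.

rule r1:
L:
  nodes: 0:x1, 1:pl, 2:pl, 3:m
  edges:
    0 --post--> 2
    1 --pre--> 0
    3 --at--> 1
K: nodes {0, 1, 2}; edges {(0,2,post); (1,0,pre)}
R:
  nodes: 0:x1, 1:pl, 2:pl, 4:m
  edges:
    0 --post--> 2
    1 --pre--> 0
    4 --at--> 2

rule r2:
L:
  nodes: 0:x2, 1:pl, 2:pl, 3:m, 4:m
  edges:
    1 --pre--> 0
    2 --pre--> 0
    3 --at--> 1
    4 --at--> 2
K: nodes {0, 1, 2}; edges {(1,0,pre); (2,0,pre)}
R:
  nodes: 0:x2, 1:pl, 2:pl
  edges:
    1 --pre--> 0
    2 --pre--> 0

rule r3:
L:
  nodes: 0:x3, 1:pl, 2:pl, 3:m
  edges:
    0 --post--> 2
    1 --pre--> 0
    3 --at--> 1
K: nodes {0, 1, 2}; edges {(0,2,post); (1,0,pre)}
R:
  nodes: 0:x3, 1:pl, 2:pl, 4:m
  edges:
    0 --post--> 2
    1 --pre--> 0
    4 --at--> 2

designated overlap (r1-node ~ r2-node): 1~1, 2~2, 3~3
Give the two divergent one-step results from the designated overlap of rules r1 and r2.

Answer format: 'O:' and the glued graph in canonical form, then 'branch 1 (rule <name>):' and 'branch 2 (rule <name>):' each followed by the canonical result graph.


O:
nodes: 0:x1, 1:pl, 2:pl, 3:m, 4:x2, 5:m
edges: (0,2,post); (1,0,pre); (1,4,pre); (2,4,pre); (3,1,at); (5,2,at)
branch 1 (rule r1):
nodes: 0:x1, 1:pl, 2:pl, 4:x2, 5:m, 6:m
edges: (0,2,post); (1,0,pre); (1,4,pre); (2,4,pre); (5,2,at); (6,2,at)
branch 2 (rule r2):
nodes: 0:x1, 1:pl, 2:pl, 4:x2
edges: (0,2,post); (1,0,pre); (1,4,pre); (2,4,pre)


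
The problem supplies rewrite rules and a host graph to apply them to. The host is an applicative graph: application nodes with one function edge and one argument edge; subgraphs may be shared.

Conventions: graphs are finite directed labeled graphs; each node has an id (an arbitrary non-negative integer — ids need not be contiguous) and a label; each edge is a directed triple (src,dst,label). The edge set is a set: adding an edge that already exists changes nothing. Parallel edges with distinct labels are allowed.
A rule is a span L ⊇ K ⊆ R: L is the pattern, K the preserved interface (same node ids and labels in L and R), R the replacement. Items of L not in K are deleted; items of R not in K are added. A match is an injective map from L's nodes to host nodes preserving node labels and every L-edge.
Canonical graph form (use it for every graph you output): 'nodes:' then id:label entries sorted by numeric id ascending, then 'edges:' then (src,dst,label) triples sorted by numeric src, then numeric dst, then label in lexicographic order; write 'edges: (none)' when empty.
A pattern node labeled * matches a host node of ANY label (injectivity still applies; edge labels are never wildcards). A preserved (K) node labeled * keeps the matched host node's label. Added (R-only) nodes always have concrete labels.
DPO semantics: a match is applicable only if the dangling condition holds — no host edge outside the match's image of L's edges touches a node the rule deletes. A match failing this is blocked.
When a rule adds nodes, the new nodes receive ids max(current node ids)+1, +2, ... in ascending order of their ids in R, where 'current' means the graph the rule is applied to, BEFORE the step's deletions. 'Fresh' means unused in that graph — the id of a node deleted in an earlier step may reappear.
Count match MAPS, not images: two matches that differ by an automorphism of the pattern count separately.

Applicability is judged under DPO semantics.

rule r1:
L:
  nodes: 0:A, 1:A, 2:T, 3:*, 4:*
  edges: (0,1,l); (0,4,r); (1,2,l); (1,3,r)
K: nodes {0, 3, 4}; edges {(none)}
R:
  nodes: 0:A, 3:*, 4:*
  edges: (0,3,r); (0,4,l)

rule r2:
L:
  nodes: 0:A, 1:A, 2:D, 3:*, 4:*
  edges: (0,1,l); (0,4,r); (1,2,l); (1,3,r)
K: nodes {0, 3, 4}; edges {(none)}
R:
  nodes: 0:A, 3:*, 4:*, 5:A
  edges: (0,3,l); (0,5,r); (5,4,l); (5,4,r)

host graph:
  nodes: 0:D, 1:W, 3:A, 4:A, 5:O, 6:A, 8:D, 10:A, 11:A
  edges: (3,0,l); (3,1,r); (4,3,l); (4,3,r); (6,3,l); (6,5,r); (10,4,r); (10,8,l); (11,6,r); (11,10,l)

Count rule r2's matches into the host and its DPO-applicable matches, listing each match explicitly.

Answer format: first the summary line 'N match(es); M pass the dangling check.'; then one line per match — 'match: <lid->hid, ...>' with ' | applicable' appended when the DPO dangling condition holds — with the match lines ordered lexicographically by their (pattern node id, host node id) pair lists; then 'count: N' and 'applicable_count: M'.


2 match(es); 1 pass the dangling check.
match: 0->6, 1->3, 2->0, 3->1, 4->5
match: 0->11, 1->10, 2->8, 3->4, 4->6 | applicable
count: 2
applicable_count: 1
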